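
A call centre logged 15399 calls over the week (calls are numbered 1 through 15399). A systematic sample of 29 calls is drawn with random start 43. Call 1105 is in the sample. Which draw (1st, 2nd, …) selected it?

3

k = 15399/29 = 531
position = (1105 − 43)/531 + 1 = 1062/531 + 1 = 2 + 1 = 3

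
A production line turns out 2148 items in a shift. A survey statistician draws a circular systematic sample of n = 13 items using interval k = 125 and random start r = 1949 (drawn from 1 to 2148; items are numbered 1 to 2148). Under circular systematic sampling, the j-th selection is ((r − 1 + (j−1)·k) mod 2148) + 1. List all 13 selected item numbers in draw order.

1949, 2074, 51, 176, 301, 426, 551, 676, 801, 926, 1051, 1176, 1301

Selection 1: 1949
Selection 2: 1949 + 125 = 2074
Selection 3: 2074 + 125 = 2199 → 2199 − 2148 = 51
Selection 4: 51 + 125 = 176
Selection 5: 176 + 125 = 301
Selection 6: 301 + 125 = 426
Selection 7: 426 + 125 = 551
Selection 8: 551 + 125 = 676
Selection 9: 676 + 125 = 801
Selection 10: 801 + 125 = 926
Selection 11: 926 + 125 = 1051
Selection 12: 1051 + 125 = 1176
Selection 13: 1176 + 125 = 1301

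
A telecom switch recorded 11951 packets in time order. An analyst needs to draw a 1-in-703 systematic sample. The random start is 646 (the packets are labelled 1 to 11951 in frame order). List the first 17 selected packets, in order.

646, 1349, 2052, 2755, 3458, 4161, 4864, 5567, 6270, 6973, 7676, 8379, 9082, 9785, 10488, 11191, 11894

packet 1: 646
packet 2: 646 + 703 = 1349
packet 3: 1349 + 703 = 2052
packet 4: 2052 + 703 = 2755
packet 5: 2755 + 703 = 3458
packet 6: 3458 + 703 = 4161
packet 7: 4161 + 703 = 4864
packet 8: 4864 + 703 = 5567
packet 9: 5567 + 703 = 6270
packet 10: 6270 + 703 = 6973
packet 11: 6973 + 703 = 7676
packet 12: 7676 + 703 = 8379
packet 13: 8379 + 703 = 9082
packet 14: 9082 + 703 = 9785
packet 15: 9785 + 703 = 10488
packet 16: 10488 + 703 = 11191
packet 17: 11191 + 703 = 11894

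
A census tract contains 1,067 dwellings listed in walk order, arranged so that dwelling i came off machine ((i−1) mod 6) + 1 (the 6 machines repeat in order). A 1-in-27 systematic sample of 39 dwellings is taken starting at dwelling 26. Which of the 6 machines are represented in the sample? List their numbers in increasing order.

2, 5

Consecutive selections differ by k = 27, so their machine numbers differ by 27 mod 6 = 3.
gcd(27, 6) = 3, so the sample visits 6/3 = 2 distinct residues mod 6.
Start 26 is machine 2; the machines hit are 2, 5.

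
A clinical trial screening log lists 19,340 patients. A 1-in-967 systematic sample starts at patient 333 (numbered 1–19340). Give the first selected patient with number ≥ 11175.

11937

k = 967
Steps past start: ⌈(11175 − 333)/967⌉ = ⌈10842/967⌉ = 12
Selected patient: 333 + 12×967 = 11937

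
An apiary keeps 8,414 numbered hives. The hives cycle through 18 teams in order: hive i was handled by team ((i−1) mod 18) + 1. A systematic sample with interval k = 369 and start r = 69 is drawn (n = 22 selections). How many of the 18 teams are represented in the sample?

2

Consecutive selections differ by k = 369, so their team numbers differ by 369 mod 18 = 9.
gcd(369, 18) = 9, so the sample visits 18/9 = 2 distinct residues mod 18.
Start 69 is team 15; the teams hit are 6, 15.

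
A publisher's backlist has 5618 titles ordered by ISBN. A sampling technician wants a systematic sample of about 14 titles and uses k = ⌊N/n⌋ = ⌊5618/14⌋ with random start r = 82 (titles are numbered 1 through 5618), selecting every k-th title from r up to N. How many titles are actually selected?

k = ⌊5618/14⌋ = 401
Achieved size = ⌊(5618 − 82)/401⌋ + 1 = ⌊5536/401⌋ + 1 = 13 + 1 = 14
(last selection: 82 + 13×401 = 5295 ≤ 5618; next would be 5696 > 5618)

14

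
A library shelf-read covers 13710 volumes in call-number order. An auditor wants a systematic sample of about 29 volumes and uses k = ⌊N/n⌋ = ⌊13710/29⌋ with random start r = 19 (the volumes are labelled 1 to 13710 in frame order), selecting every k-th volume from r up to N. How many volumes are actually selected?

k = ⌊13710/29⌋ = 472
Achieved size = ⌊(13710 − 19)/472⌋ + 1 = ⌊13691/472⌋ + 1 = 29 + 1 = 30
(last selection: 19 + 29×472 = 13707 ≤ 13710; next would be 14179 > 13710)

30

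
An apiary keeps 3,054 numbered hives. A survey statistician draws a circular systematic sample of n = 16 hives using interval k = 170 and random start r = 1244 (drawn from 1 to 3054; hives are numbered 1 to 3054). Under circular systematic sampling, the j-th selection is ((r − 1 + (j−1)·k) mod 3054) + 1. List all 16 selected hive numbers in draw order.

1244, 1414, 1584, 1754, 1924, 2094, 2264, 2434, 2604, 2774, 2944, 60, 230, 400, 570, 740

Selection 1: 1244
Selection 2: 1244 + 170 = 1414
Selection 3: 1414 + 170 = 1584
Selection 4: 1584 + 170 = 1754
Selection 5: 1754 + 170 = 1924
Selection 6: 1924 + 170 = 2094
Selection 7: 2094 + 170 = 2264
Selection 8: 2264 + 170 = 2434
Selection 9: 2434 + 170 = 2604
Selection 10: 2604 + 170 = 2774
Selection 11: 2774 + 170 = 2944
Selection 12: 2944 + 170 = 3114 → 3114 − 3054 = 60
Selection 13: 60 + 170 = 230
Selection 14: 230 + 170 = 400
Selection 15: 400 + 170 = 570
Selection 16: 570 + 170 = 740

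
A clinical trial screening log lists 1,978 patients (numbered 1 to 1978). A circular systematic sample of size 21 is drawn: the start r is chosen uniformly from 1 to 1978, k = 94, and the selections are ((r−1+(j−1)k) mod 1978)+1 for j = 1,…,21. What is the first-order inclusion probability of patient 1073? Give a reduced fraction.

For each position j, as r ranges over 1…1978 the j-th selection hits every patient exactly once, so patient 1073 is selected for exactly 21 of the 1978 starts.
Inclusion probability = 21/1978.

21/1978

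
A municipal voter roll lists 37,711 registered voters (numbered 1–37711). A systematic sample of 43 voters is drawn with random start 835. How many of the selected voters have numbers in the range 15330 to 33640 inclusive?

k = 37711/43 = 877
First selection ≥ 15330: 835 + ⌈(15330−835)/877⌉·877 = 835 + 17×877 = 15744
Last selection ≤ 33640: 835 + ⌊(33640−835)/877⌋·877 = 835 + 37×877 = 33284
Count = 37 − 17 + 1 = 21

21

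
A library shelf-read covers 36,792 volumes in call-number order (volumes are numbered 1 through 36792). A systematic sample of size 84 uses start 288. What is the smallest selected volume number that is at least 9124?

k = 36792/84 = 438
Steps past start: ⌈(9124 − 288)/438⌉ = ⌈8836/438⌉ = 21
Selected volume: 288 + 21×438 = 9486

9486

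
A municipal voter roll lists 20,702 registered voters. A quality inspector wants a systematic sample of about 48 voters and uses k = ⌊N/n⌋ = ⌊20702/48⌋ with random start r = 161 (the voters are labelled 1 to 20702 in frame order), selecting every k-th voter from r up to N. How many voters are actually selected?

48

k = ⌊20702/48⌋ = 431
Achieved size = ⌊(20702 − 161)/431⌋ + 1 = ⌊20541/431⌋ + 1 = 47 + 1 = 48
(last selection: 161 + 47×431 = 20418 ≤ 20702; next would be 20849 > 20702)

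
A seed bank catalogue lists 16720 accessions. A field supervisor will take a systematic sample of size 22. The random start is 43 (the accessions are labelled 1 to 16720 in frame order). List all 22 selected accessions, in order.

43, 803, 1563, 2323, 3083, 3843, 4603, 5363, 6123, 6883, 7643, 8403, 9163, 9923, 10683, 11443, 12203, 12963, 13723, 14483, 15243, 16003

k = N/n = 16720/22 = 760
accession 1: 43
accession 2: 43 + 760 = 803
accession 3: 803 + 760 = 1563
accession 4: 1563 + 760 = 2323
accession 5: 2323 + 760 = 3083
accession 6: 3083 + 760 = 3843
accession 7: 3843 + 760 = 4603
accession 8: 4603 + 760 = 5363
accession 9: 5363 + 760 = 6123
accession 10: 6123 + 760 = 6883
accession 11: 6883 + 760 = 7643
accession 12: 7643 + 760 = 8403
accession 13: 8403 + 760 = 9163
accession 14: 9163 + 760 = 9923
accession 15: 9923 + 760 = 10683
accession 16: 10683 + 760 = 11443
accession 17: 11443 + 760 = 12203
accession 18: 12203 + 760 = 12963
accession 19: 12963 + 760 = 13723
accession 20: 13723 + 760 = 14483
accession 21: 14483 + 760 = 15243
accession 22: 15243 + 760 = 16003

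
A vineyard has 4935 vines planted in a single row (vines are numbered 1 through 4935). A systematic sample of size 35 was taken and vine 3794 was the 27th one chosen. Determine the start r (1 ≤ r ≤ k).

k = 4935/35 = 141
r = 3794 − (27−1)×141 = 3794 − 3666 = 128

128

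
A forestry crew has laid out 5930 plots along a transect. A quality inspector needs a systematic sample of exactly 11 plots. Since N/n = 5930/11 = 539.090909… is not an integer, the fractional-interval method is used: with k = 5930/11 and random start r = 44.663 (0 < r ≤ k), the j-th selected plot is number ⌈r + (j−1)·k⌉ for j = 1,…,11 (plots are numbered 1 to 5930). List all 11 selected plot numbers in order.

45, 584, 1123, 1662, 2202, 2741, 3280, 3819, 4358, 4897, 5436

j=1: r + 0k = 44.663 → ⌈·⌉ = 45
j=2: r + 1k = 583.753909… → ⌈·⌉ = 584
j=3: r + 2k = 1122.844818… → ⌈·⌉ = 1123
j=4: r + 3k = 1661.935727… → ⌈·⌉ = 1662
j=5: r + 4k = 2201.026636… → ⌈·⌉ = 2202
j=6: r + 5k = 2740.117545… → ⌈·⌉ = 2741
j=7: r + 6k = 3279.208454… → ⌈·⌉ = 3280
j=8: r + 7k = 3818.299363… → ⌈·⌉ = 3819
j=9: r + 8k = 4357.390272… → ⌈·⌉ = 4358
j=10: r + 9k = 4896.481181… → ⌈·⌉ = 4897
j=11: r + 10k = 5435.572090… → ⌈·⌉ = 5436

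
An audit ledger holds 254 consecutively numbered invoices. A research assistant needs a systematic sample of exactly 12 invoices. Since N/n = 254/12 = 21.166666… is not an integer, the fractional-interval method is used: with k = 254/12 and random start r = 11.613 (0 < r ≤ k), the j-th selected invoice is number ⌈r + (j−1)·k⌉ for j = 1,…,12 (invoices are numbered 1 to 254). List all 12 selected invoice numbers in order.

j=1: r + 0k = 11.613 → ⌈·⌉ = 12
j=2: r + 1k = 32.779666… → ⌈·⌉ = 33
j=3: r + 2k = 53.946333… → ⌈·⌉ = 54
j=4: r + 3k = 75.113 → ⌈·⌉ = 76
j=5: r + 4k = 96.279666… → ⌈·⌉ = 97
j=6: r + 5k = 117.446333… → ⌈·⌉ = 118
j=7: r + 6k = 138.613 → ⌈·⌉ = 139
j=8: r + 7k = 159.779666… → ⌈·⌉ = 160
j=9: r + 8k = 180.946333… → ⌈·⌉ = 181
j=10: r + 9k = 202.113 → ⌈·⌉ = 203
j=11: r + 10k = 223.279666… → ⌈·⌉ = 224
j=12: r + 11k = 244.446333… → ⌈·⌉ = 245

12, 33, 54, 76, 97, 118, 139, 160, 181, 203, 224, 245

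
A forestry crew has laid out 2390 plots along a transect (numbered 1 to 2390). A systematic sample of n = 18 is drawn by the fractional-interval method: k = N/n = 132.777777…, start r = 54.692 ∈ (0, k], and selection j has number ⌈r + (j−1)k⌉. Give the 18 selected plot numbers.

j=1: r + 0k = 54.692 → ⌈·⌉ = 55
j=2: r + 1k = 187.469777… → ⌈·⌉ = 188
j=3: r + 2k = 320.247555… → ⌈·⌉ = 321
j=4: r + 3k = 453.025333… → ⌈·⌉ = 454
j=5: r + 4k = 585.803111… → ⌈·⌉ = 586
j=6: r + 5k = 718.580888… → ⌈·⌉ = 719
j=7: r + 6k = 851.358666… → ⌈·⌉ = 852
j=8: r + 7k = 984.136444… → ⌈·⌉ = 985
j=9: r + 8k = 1116.914222… → ⌈·⌉ = 1117
j=10: r + 9k = 1249.692 → ⌈·⌉ = 1250
j=11: r + 10k = 1382.469777… → ⌈·⌉ = 1383
j=12: r + 11k = 1515.247555… → ⌈·⌉ = 1516
j=13: r + 12k = 1648.025333… → ⌈·⌉ = 1649
j=14: r + 13k = 1780.803111… → ⌈·⌉ = 1781
j=15: r + 14k = 1913.580888… → ⌈·⌉ = 1914
j=16: r + 15k = 2046.358666… → ⌈·⌉ = 2047
j=17: r + 16k = 2179.136444… → ⌈·⌉ = 2180
j=18: r + 17k = 2311.914222… → ⌈·⌉ = 2312

55, 188, 321, 454, 586, 719, 852, 985, 1117, 1250, 1383, 1516, 1649, 1781, 1914, 2047, 2180, 2312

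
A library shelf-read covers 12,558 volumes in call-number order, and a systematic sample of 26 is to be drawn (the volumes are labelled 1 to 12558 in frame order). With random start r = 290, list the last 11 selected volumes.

7535, 8018, 8501, 8984, 9467, 9950, 10433, 10916, 11399, 11882, 12365

k = N/n = 12558/26 = 483
16th selection = 290 + 15×483 = 7535
17th: 7535 + 483 = 8018
18th: 8018 + 483 = 8501
19th: 8501 + 483 = 8984
20th: 8984 + 483 = 9467
21st: 9467 + 483 = 9950
22nd: 9950 + 483 = 10433
23rd: 10433 + 483 = 10916
24th: 10916 + 483 = 11399
25th: 11399 + 483 = 11882
26th: 11882 + 483 = 12365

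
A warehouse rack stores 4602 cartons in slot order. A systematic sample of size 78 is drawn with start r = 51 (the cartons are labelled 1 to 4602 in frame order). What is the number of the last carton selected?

k = 4602/78 = 59
78th selection = r + (78−1)·k = 51 + 77×59 = 51 + 4543 = 4594

4594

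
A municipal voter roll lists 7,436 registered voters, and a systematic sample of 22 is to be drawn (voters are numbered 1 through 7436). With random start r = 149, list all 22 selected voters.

k = N/n = 7436/22 = 338
voter 1: 149
voter 2: 149 + 338 = 487
voter 3: 487 + 338 = 825
voter 4: 825 + 338 = 1163
voter 5: 1163 + 338 = 1501
voter 6: 1501 + 338 = 1839
voter 7: 1839 + 338 = 2177
voter 8: 2177 + 338 = 2515
voter 9: 2515 + 338 = 2853
voter 10: 2853 + 338 = 3191
voter 11: 3191 + 338 = 3529
voter 12: 3529 + 338 = 3867
voter 13: 3867 + 338 = 4205
voter 14: 4205 + 338 = 4543
voter 15: 4543 + 338 = 4881
voter 16: 4881 + 338 = 5219
voter 17: 5219 + 338 = 5557
voter 18: 5557 + 338 = 5895
voter 19: 5895 + 338 = 6233
voter 20: 6233 + 338 = 6571
voter 21: 6571 + 338 = 6909
voter 22: 6909 + 338 = 7247

149, 487, 825, 1163, 1501, 1839, 2177, 2515, 2853, 3191, 3529, 3867, 4205, 4543, 4881, 5219, 5557, 5895, 6233, 6571, 6909, 7247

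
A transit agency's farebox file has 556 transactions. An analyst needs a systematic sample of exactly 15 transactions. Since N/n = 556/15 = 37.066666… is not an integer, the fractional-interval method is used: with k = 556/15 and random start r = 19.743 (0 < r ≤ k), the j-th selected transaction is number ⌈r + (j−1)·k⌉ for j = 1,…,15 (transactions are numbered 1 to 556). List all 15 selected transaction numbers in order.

j=1: r + 0k = 19.743 → ⌈·⌉ = 20
j=2: r + 1k = 56.809666… → ⌈·⌉ = 57
j=3: r + 2k = 93.876333… → ⌈·⌉ = 94
j=4: r + 3k = 130.943 → ⌈·⌉ = 131
j=5: r + 4k = 168.009666… → ⌈·⌉ = 169
j=6: r + 5k = 205.076333… → ⌈·⌉ = 206
j=7: r + 6k = 242.143 → ⌈·⌉ = 243
j=8: r + 7k = 279.209666… → ⌈·⌉ = 280
j=9: r + 8k = 316.276333… → ⌈·⌉ = 317
j=10: r + 9k = 353.343 → ⌈·⌉ = 354
j=11: r + 10k = 390.409666… → ⌈·⌉ = 391
j=12: r + 11k = 427.476333… → ⌈·⌉ = 428
j=13: r + 12k = 464.543 → ⌈·⌉ = 465
j=14: r + 13k = 501.609666… → ⌈·⌉ = 502
j=15: r + 14k = 538.676333… → ⌈·⌉ = 539

20, 57, 94, 131, 169, 206, 243, 280, 317, 354, 391, 428, 465, 502, 539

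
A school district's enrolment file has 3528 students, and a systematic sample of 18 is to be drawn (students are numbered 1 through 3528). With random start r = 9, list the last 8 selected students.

k = N/n = 3528/18 = 196
11th selection = 9 + 10×196 = 1969
12th: 1969 + 196 = 2165
13th: 2165 + 196 = 2361
14th: 2361 + 196 = 2557
15th: 2557 + 196 = 2753
16th: 2753 + 196 = 2949
17th: 2949 + 196 = 3145
18th: 3145 + 196 = 3341

1969, 2165, 2361, 2557, 2753, 2949, 3145, 3341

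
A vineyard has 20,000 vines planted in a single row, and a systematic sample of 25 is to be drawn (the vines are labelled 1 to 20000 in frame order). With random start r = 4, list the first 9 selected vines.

4, 804, 1604, 2404, 3204, 4004, 4804, 5604, 6404

k = N/n = 20000/25 = 800
vine 1: 4
vine 2: 4 + 800 = 804
vine 3: 804 + 800 = 1604
vine 4: 1604 + 800 = 2404
vine 5: 2404 + 800 = 3204
vine 6: 3204 + 800 = 4004
vine 7: 4004 + 800 = 4804
vine 8: 4804 + 800 = 5604
vine 9: 5604 + 800 = 6404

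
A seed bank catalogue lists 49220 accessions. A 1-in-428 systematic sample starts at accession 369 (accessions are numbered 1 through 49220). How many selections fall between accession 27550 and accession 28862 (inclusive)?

k = 428
First selection ≥ 27550: 369 + ⌈(27550−369)/428⌉·428 = 369 + 64×428 = 27761
Last selection ≤ 28862: 369 + ⌊(28862−369)/428⌋·428 = 369 + 66×428 = 28617
Count = 66 − 64 + 1 = 3

3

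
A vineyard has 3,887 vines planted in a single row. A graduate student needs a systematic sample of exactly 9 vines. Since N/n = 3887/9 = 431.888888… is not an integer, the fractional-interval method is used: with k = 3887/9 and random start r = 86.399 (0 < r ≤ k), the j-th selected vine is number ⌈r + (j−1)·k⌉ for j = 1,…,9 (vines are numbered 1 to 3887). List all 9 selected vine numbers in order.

87, 519, 951, 1383, 1814, 2246, 2678, 3110, 3542

j=1: r + 0k = 86.399 → ⌈·⌉ = 87
j=2: r + 1k = 518.287888… → ⌈·⌉ = 519
j=3: r + 2k = 950.176777… → ⌈·⌉ = 951
j=4: r + 3k = 1382.065666… → ⌈·⌉ = 1383
j=5: r + 4k = 1813.954555… → ⌈·⌉ = 1814
j=6: r + 5k = 2245.843444… → ⌈·⌉ = 2246
j=7: r + 6k = 2677.732333… → ⌈·⌉ = 2678
j=8: r + 7k = 3109.621222… → ⌈·⌉ = 3110
j=9: r + 8k = 3541.510111… → ⌈·⌉ = 3542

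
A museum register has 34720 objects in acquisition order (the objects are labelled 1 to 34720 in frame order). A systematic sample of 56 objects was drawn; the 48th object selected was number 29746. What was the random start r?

606

k = 34720/56 = 620
r = 29746 − (48−1)×620 = 29746 − 29140 = 606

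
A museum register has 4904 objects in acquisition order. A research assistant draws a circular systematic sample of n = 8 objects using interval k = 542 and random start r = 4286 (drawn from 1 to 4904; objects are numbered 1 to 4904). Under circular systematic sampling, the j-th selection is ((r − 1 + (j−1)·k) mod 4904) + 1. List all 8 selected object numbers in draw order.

Selection 1: 4286
Selection 2: 4286 + 542 = 4828
Selection 3: 4828 + 542 = 5370 → 5370 − 4904 = 466
Selection 4: 466 + 542 = 1008
Selection 5: 1008 + 542 = 1550
Selection 6: 1550 + 542 = 2092
Selection 7: 2092 + 542 = 2634
Selection 8: 2634 + 542 = 3176

4286, 4828, 466, 1008, 1550, 2092, 2634, 3176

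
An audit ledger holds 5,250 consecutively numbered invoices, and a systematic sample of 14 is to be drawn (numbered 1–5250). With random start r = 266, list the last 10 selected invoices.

1766, 2141, 2516, 2891, 3266, 3641, 4016, 4391, 4766, 5141

k = N/n = 5250/14 = 375
5th selection = 266 + 4×375 = 1766
6th: 1766 + 375 = 2141
7th: 2141 + 375 = 2516
8th: 2516 + 375 = 2891
9th: 2891 + 375 = 3266
10th: 3266 + 375 = 3641
11th: 3641 + 375 = 4016
12th: 4016 + 375 = 4391
13th: 4391 + 375 = 4766
14th: 4766 + 375 = 5141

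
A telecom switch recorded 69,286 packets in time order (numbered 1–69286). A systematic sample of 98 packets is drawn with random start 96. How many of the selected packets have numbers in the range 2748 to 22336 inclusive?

28

k = 69286/98 = 707
First selection ≥ 2748: 96 + ⌈(2748−96)/707⌉·707 = 96 + 4×707 = 2924
Last selection ≤ 22336: 96 + ⌊(22336−96)/707⌋·707 = 96 + 31×707 = 22013
Count = 31 − 4 + 1 = 28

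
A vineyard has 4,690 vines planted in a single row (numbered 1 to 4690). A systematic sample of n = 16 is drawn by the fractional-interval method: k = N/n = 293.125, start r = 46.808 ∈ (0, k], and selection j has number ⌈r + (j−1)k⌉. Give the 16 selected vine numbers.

j=1: r + 0k = 46.808 → ⌈·⌉ = 47
j=2: r + 1k = 339.933 → ⌈·⌉ = 340
j=3: r + 2k = 633.058 → ⌈·⌉ = 634
j=4: r + 3k = 926.183 → ⌈·⌉ = 927
j=5: r + 4k = 1219.308 → ⌈·⌉ = 1220
j=6: r + 5k = 1512.433 → ⌈·⌉ = 1513
j=7: r + 6k = 1805.558 → ⌈·⌉ = 1806
j=8: r + 7k = 2098.683 → ⌈·⌉ = 2099
j=9: r + 8k = 2391.808 → ⌈·⌉ = 2392
j=10: r + 9k = 2684.933 → ⌈·⌉ = 2685
j=11: r + 10k = 2978.058 → ⌈·⌉ = 2979
j=12: r + 11k = 3271.183 → ⌈·⌉ = 3272
j=13: r + 12k = 3564.308 → ⌈·⌉ = 3565
j=14: r + 13k = 3857.433 → ⌈·⌉ = 3858
j=15: r + 14k = 4150.558 → ⌈·⌉ = 4151
j=16: r + 15k = 4443.683 → ⌈·⌉ = 4444

47, 340, 634, 927, 1220, 1513, 1806, 2099, 2392, 2685, 2979, 3272, 3565, 3858, 4151, 4444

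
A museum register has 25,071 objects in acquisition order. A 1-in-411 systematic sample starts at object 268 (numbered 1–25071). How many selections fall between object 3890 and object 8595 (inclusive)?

k = 411
First selection ≥ 3890: 268 + ⌈(3890−268)/411⌉·411 = 268 + 9×411 = 3967
Last selection ≤ 8595: 268 + ⌊(8595−268)/411⌋·411 = 268 + 20×411 = 8488
Count = 20 − 9 + 1 = 12

12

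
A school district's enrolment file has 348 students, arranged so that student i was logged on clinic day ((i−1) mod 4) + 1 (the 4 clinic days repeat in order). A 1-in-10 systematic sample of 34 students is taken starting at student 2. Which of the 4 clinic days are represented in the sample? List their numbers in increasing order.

2, 4

Consecutive selections differ by k = 10, so their clinic day numbers differ by 10 mod 4 = 2.
gcd(10, 4) = 2, so the sample visits 4/2 = 2 distinct residues mod 4.
Start 2 is clinic day 2; the clinic days hit are 2, 4.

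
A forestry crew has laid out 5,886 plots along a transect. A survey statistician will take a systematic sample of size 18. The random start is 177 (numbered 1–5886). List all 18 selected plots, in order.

k = N/n = 5886/18 = 327
plot 1: 177
plot 2: 177 + 327 = 504
plot 3: 504 + 327 = 831
plot 4: 831 + 327 = 1158
plot 5: 1158 + 327 = 1485
plot 6: 1485 + 327 = 1812
plot 7: 1812 + 327 = 2139
plot 8: 2139 + 327 = 2466
plot 9: 2466 + 327 = 2793
plot 10: 2793 + 327 = 3120
plot 11: 3120 + 327 = 3447
plot 12: 3447 + 327 = 3774
plot 13: 3774 + 327 = 4101
plot 14: 4101 + 327 = 4428
plot 15: 4428 + 327 = 4755
plot 16: 4755 + 327 = 5082
plot 17: 5082 + 327 = 5409
plot 18: 5409 + 327 = 5736

177, 504, 831, 1158, 1485, 1812, 2139, 2466, 2793, 3120, 3447, 3774, 4101, 4428, 4755, 5082, 5409, 5736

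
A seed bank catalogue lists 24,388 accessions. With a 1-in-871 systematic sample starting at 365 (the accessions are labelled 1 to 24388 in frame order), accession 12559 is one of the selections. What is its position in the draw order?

k = 871
position = (12559 − 365)/871 + 1 = 12194/871 + 1 = 14 + 1 = 15

15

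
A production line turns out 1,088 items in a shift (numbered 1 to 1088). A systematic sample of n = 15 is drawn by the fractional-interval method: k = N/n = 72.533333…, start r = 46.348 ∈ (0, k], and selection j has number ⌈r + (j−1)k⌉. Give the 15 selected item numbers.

j=1: r + 0k = 46.348 → ⌈·⌉ = 47
j=2: r + 1k = 118.881333… → ⌈·⌉ = 119
j=3: r + 2k = 191.414666… → ⌈·⌉ = 192
j=4: r + 3k = 263.948 → ⌈·⌉ = 264
j=5: r + 4k = 336.481333… → ⌈·⌉ = 337
j=6: r + 5k = 409.014666… → ⌈·⌉ = 410
j=7: r + 6k = 481.548 → ⌈·⌉ = 482
j=8: r + 7k = 554.081333… → ⌈·⌉ = 555
j=9: r + 8k = 626.614666… → ⌈·⌉ = 627
j=10: r + 9k = 699.148 → ⌈·⌉ = 700
j=11: r + 10k = 771.681333… → ⌈·⌉ = 772
j=12: r + 11k = 844.214666… → ⌈·⌉ = 845
j=13: r + 12k = 916.748 → ⌈·⌉ = 917
j=14: r + 13k = 989.281333… → ⌈·⌉ = 990
j=15: r + 14k = 1061.814666… → ⌈·⌉ = 1062

47, 119, 192, 264, 337, 410, 482, 555, 627, 700, 772, 845, 917, 990, 1062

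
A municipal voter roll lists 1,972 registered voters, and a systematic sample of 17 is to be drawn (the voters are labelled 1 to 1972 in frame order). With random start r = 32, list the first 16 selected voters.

32, 148, 264, 380, 496, 612, 728, 844, 960, 1076, 1192, 1308, 1424, 1540, 1656, 1772

k = N/n = 1972/17 = 116
voter 1: 32
voter 2: 32 + 116 = 148
voter 3: 148 + 116 = 264
voter 4: 264 + 116 = 380
voter 5: 380 + 116 = 496
voter 6: 496 + 116 = 612
voter 7: 612 + 116 = 728
voter 8: 728 + 116 = 844
voter 9: 844 + 116 = 960
voter 10: 960 + 116 = 1076
voter 11: 1076 + 116 = 1192
voter 12: 1192 + 116 = 1308
voter 13: 1308 + 116 = 1424
voter 14: 1424 + 116 = 1540
voter 15: 1540 + 116 = 1656
voter 16: 1656 + 116 = 1772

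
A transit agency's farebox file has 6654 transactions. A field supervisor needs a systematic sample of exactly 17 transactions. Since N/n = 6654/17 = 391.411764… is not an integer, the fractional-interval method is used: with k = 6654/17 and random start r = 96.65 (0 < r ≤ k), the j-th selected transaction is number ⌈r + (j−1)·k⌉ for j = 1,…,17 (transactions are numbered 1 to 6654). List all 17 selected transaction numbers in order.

97, 489, 880, 1271, 1663, 2054, 2446, 2837, 3228, 3620, 4011, 4403, 4794, 5186, 5577, 5968, 6360

j=1: r + 0k = 96.65 → ⌈·⌉ = 97
j=2: r + 1k = 488.061764… → ⌈·⌉ = 489
j=3: r + 2k = 879.473529… → ⌈·⌉ = 880
j=4: r + 3k = 1270.885294… → ⌈·⌉ = 1271
j=5: r + 4k = 1662.297058… → ⌈·⌉ = 1663
j=6: r + 5k = 2053.708823… → ⌈·⌉ = 2054
j=7: r + 6k = 2445.120588… → ⌈·⌉ = 2446
j=8: r + 7k = 2836.532352… → ⌈·⌉ = 2837
j=9: r + 8k = 3227.944117… → ⌈·⌉ = 3228
j=10: r + 9k = 3619.355882… → ⌈·⌉ = 3620
j=11: r + 10k = 4010.767647… → ⌈·⌉ = 4011
j=12: r + 11k = 4402.179411… → ⌈·⌉ = 4403
j=13: r + 12k = 4793.591176… → ⌈·⌉ = 4794
j=14: r + 13k = 5185.002941… → ⌈·⌉ = 5186
j=15: r + 14k = 5576.414705… → ⌈·⌉ = 5577
j=16: r + 15k = 5967.826470… → ⌈·⌉ = 5968
j=17: r + 16k = 6359.238235… → ⌈·⌉ = 6360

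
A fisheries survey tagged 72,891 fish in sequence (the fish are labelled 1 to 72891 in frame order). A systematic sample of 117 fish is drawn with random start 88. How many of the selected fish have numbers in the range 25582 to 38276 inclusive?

k = 72891/117 = 623
First selection ≥ 25582: 88 + ⌈(25582−88)/623⌉·623 = 88 + 41×623 = 25631
Last selection ≤ 38276: 88 + ⌊(38276−88)/623⌋·623 = 88 + 61×623 = 38091
Count = 61 − 41 + 1 = 21

21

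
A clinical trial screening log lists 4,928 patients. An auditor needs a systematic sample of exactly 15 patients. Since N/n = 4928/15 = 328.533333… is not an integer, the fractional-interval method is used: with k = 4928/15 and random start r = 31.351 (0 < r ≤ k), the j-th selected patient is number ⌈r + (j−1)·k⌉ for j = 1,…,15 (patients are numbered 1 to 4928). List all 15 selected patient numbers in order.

32, 360, 689, 1017, 1346, 1675, 2003, 2332, 2660, 2989, 3317, 3646, 3974, 4303, 4631

j=1: r + 0k = 31.351 → ⌈·⌉ = 32
j=2: r + 1k = 359.884333… → ⌈·⌉ = 360
j=3: r + 2k = 688.417666… → ⌈·⌉ = 689
j=4: r + 3k = 1016.951 → ⌈·⌉ = 1017
j=5: r + 4k = 1345.484333… → ⌈·⌉ = 1346
j=6: r + 5k = 1674.017666… → ⌈·⌉ = 1675
j=7: r + 6k = 2002.551 → ⌈·⌉ = 2003
j=8: r + 7k = 2331.084333… → ⌈·⌉ = 2332
j=9: r + 8k = 2659.617666… → ⌈·⌉ = 2660
j=10: r + 9k = 2988.151 → ⌈·⌉ = 2989
j=11: r + 10k = 3316.684333… → ⌈·⌉ = 3317
j=12: r + 11k = 3645.217666… → ⌈·⌉ = 3646
j=13: r + 12k = 3973.751 → ⌈·⌉ = 3974
j=14: r + 13k = 4302.284333… → ⌈·⌉ = 4303
j=15: r + 14k = 4630.817666… → ⌈·⌉ = 4631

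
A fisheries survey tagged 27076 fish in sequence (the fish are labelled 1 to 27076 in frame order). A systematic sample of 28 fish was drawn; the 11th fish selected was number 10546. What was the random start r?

k = 27076/28 = 967
r = 10546 − (11−1)×967 = 10546 − 9670 = 876

876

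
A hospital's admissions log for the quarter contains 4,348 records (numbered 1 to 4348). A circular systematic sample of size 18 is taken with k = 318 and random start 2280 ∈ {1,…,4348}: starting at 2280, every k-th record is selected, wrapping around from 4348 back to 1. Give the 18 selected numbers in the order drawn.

2280, 2598, 2916, 3234, 3552, 3870, 4188, 158, 476, 794, 1112, 1430, 1748, 2066, 2384, 2702, 3020, 3338

Selection 1: 2280
Selection 2: 2280 + 318 = 2598
Selection 3: 2598 + 318 = 2916
Selection 4: 2916 + 318 = 3234
Selection 5: 3234 + 318 = 3552
Selection 6: 3552 + 318 = 3870
Selection 7: 3870 + 318 = 4188
Selection 8: 4188 + 318 = 4506 → 4506 − 4348 = 158
Selection 9: 158 + 318 = 476
Selection 10: 476 + 318 = 794
Selection 11: 794 + 318 = 1112
Selection 12: 1112 + 318 = 1430
Selection 13: 1430 + 318 = 1748
Selection 14: 1748 + 318 = 2066
Selection 15: 2066 + 318 = 2384
Selection 16: 2384 + 318 = 2702
Selection 17: 2702 + 318 = 3020
Selection 18: 3020 + 318 = 3338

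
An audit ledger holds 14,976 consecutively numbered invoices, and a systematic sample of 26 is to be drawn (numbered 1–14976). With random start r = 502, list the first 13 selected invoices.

k = N/n = 14976/26 = 576
invoice 1: 502
invoice 2: 502 + 576 = 1078
invoice 3: 1078 + 576 = 1654
invoice 4: 1654 + 576 = 2230
invoice 5: 2230 + 576 = 2806
invoice 6: 2806 + 576 = 3382
invoice 7: 3382 + 576 = 3958
invoice 8: 3958 + 576 = 4534
invoice 9: 4534 + 576 = 5110
invoice 10: 5110 + 576 = 5686
invoice 11: 5686 + 576 = 6262
invoice 12: 6262 + 576 = 6838
invoice 13: 6838 + 576 = 7414

502, 1078, 1654, 2230, 2806, 3382, 3958, 4534, 5110, 5686, 6262, 6838, 7414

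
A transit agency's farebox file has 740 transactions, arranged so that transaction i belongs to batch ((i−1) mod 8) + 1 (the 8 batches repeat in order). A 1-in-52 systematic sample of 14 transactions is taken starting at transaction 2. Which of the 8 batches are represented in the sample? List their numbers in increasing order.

2, 6

Consecutive selections differ by k = 52, so their batch numbers differ by 52 mod 8 = 4.
gcd(52, 8) = 4, so the sample visits 8/4 = 2 distinct residues mod 8.
Start 2 is batch 2; the batches hit are 2, 6.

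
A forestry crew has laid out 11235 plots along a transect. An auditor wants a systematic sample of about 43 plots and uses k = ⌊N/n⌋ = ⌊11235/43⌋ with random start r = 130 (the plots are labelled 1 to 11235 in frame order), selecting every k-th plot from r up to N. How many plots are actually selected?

43

k = ⌊11235/43⌋ = 261
Achieved size = ⌊(11235 − 130)/261⌋ + 1 = ⌊11105/261⌋ + 1 = 42 + 1 = 43
(last selection: 130 + 42×261 = 11092 ≤ 11235; next would be 11353 > 11235)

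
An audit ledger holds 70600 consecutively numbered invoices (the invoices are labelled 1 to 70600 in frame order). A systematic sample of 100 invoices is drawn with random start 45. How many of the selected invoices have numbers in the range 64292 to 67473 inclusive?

4

k = 70600/100 = 706
First selection ≥ 64292: 45 + ⌈(64292−45)/706⌉·706 = 45 + 92×706 = 64997
Last selection ≤ 67473: 45 + ⌊(67473−45)/706⌋·706 = 45 + 95×706 = 67115
Count = 95 − 92 + 1 = 4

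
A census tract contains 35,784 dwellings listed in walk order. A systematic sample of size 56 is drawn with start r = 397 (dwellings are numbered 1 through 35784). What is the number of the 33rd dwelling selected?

k = 35784/56 = 639
33rd selection = r + (33−1)·k = 397 + 32×639 = 397 + 20448 = 20845

20845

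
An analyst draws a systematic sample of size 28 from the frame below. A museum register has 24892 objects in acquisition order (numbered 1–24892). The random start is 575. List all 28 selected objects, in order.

575, 1464, 2353, 3242, 4131, 5020, 5909, 6798, 7687, 8576, 9465, 10354, 11243, 12132, 13021, 13910, 14799, 15688, 16577, 17466, 18355, 19244, 20133, 21022, 21911, 22800, 23689, 24578

k = N/n = 24892/28 = 889
object 1: 575
object 2: 575 + 889 = 1464
object 3: 1464 + 889 = 2353
object 4: 2353 + 889 = 3242
object 5: 3242 + 889 = 4131
object 6: 4131 + 889 = 5020
object 7: 5020 + 889 = 5909
object 8: 5909 + 889 = 6798
object 9: 6798 + 889 = 7687
object 10: 7687 + 889 = 8576
object 11: 8576 + 889 = 9465
object 12: 9465 + 889 = 10354
object 13: 10354 + 889 = 11243
object 14: 11243 + 889 = 12132
object 15: 12132 + 889 = 13021
object 16: 13021 + 889 = 13910
object 17: 13910 + 889 = 14799
object 18: 14799 + 889 = 15688
object 19: 15688 + 889 = 16577
object 20: 16577 + 889 = 17466
object 21: 17466 + 889 = 18355
object 22: 18355 + 889 = 19244
object 23: 19244 + 889 = 20133
object 24: 20133 + 889 = 21022
object 25: 21022 + 889 = 21911
object 26: 21911 + 889 = 22800
object 27: 22800 + 889 = 23689
object 28: 23689 + 889 = 24578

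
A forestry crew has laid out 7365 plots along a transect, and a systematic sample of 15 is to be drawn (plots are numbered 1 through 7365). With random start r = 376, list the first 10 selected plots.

376, 867, 1358, 1849, 2340, 2831, 3322, 3813, 4304, 4795

k = N/n = 7365/15 = 491
plot 1: 376
plot 2: 376 + 491 = 867
plot 3: 867 + 491 = 1358
plot 4: 1358 + 491 = 1849
plot 5: 1849 + 491 = 2340
plot 6: 2340 + 491 = 2831
plot 7: 2831 + 491 = 3322
plot 8: 3322 + 491 = 3813
plot 9: 3813 + 491 = 4304
plot 10: 4304 + 491 = 4795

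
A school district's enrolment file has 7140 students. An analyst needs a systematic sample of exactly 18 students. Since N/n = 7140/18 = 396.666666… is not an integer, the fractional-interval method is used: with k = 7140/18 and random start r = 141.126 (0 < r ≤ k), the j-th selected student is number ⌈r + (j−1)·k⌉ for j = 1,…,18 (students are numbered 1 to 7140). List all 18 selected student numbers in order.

j=1: r + 0k = 141.126 → ⌈·⌉ = 142
j=2: r + 1k = 537.792666… → ⌈·⌉ = 538
j=3: r + 2k = 934.459333… → ⌈·⌉ = 935
j=4: r + 3k = 1331.126 → ⌈·⌉ = 1332
j=5: r + 4k = 1727.792666… → ⌈·⌉ = 1728
j=6: r + 5k = 2124.459333… → ⌈·⌉ = 2125
j=7: r + 6k = 2521.126 → ⌈·⌉ = 2522
j=8: r + 7k = 2917.792666… → ⌈·⌉ = 2918
j=9: r + 8k = 3314.459333… → ⌈·⌉ = 3315
j=10: r + 9k = 3711.126 → ⌈·⌉ = 3712
j=11: r + 10k = 4107.792666… → ⌈·⌉ = 4108
j=12: r + 11k = 4504.459333… → ⌈·⌉ = 4505
j=13: r + 12k = 4901.126 → ⌈·⌉ = 4902
j=14: r + 13k = 5297.792666… → ⌈·⌉ = 5298
j=15: r + 14k = 5694.459333… → ⌈·⌉ = 5695
j=16: r + 15k = 6091.126 → ⌈·⌉ = 6092
j=17: r + 16k = 6487.792666… → ⌈·⌉ = 6488
j=18: r + 17k = 6884.459333… → ⌈·⌉ = 6885

142, 538, 935, 1332, 1728, 2125, 2522, 2918, 3315, 3712, 4108, 4505, 4902, 5298, 5695, 6092, 6488, 6885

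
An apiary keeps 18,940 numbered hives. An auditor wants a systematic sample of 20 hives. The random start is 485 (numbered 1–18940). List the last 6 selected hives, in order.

13743, 14690, 15637, 16584, 17531, 18478

k = N/n = 18940/20 = 947
15th selection = 485 + 14×947 = 13743
16th: 13743 + 947 = 14690
17th: 14690 + 947 = 15637
18th: 15637 + 947 = 16584
19th: 16584 + 947 = 17531
20th: 17531 + 947 = 18478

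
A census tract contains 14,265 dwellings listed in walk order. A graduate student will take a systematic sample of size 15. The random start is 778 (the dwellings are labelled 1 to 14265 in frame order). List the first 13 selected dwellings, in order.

778, 1729, 2680, 3631, 4582, 5533, 6484, 7435, 8386, 9337, 10288, 11239, 12190

k = N/n = 14265/15 = 951
dwelling 1: 778
dwelling 2: 778 + 951 = 1729
dwelling 3: 1729 + 951 = 2680
dwelling 4: 2680 + 951 = 3631
dwelling 5: 3631 + 951 = 4582
dwelling 6: 4582 + 951 = 5533
dwelling 7: 5533 + 951 = 6484
dwelling 8: 6484 + 951 = 7435
dwelling 9: 7435 + 951 = 8386
dwelling 10: 8386 + 951 = 9337
dwelling 11: 9337 + 951 = 10288
dwelling 12: 10288 + 951 = 11239
dwelling 13: 11239 + 951 = 12190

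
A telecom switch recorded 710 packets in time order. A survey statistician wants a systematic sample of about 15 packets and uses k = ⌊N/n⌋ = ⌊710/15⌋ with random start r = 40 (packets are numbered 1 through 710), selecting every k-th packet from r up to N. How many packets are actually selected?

k = ⌊710/15⌋ = 47
Achieved size = ⌊(710 − 40)/47⌋ + 1 = ⌊670/47⌋ + 1 = 14 + 1 = 15
(last selection: 40 + 14×47 = 698 ≤ 710; next would be 745 > 710)

15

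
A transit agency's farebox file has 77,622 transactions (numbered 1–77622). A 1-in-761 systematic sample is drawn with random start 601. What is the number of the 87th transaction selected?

66047

k = 761
87th selection = r + (87−1)·k = 601 + 86×761 = 601 + 65446 = 66047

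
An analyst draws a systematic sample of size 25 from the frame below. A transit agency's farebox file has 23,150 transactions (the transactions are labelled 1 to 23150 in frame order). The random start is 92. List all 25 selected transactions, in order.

k = N/n = 23150/25 = 926
transaction 1: 92
transaction 2: 92 + 926 = 1018
transaction 3: 1018 + 926 = 1944
transaction 4: 1944 + 926 = 2870
transaction 5: 2870 + 926 = 3796
transaction 6: 3796 + 926 = 4722
transaction 7: 4722 + 926 = 5648
transaction 8: 5648 + 926 = 6574
transaction 9: 6574 + 926 = 7500
transaction 10: 7500 + 926 = 8426
transaction 11: 8426 + 926 = 9352
transaction 12: 9352 + 926 = 10278
transaction 13: 10278 + 926 = 11204
transaction 14: 11204 + 926 = 12130
transaction 15: 12130 + 926 = 13056
transaction 16: 13056 + 926 = 13982
transaction 17: 13982 + 926 = 14908
transaction 18: 14908 + 926 = 15834
transaction 19: 15834 + 926 = 16760
transaction 20: 16760 + 926 = 17686
transaction 21: 17686 + 926 = 18612
transaction 22: 18612 + 926 = 19538
transaction 23: 19538 + 926 = 20464
transaction 24: 20464 + 926 = 21390
transaction 25: 21390 + 926 = 22316

92, 1018, 1944, 2870, 3796, 4722, 5648, 6574, 7500, 8426, 9352, 10278, 11204, 12130, 13056, 13982, 14908, 15834, 16760, 17686, 18612, 19538, 20464, 21390, 22316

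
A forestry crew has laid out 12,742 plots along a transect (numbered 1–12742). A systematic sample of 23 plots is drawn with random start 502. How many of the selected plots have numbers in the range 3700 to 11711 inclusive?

15

k = 12742/23 = 554
First selection ≥ 3700: 502 + ⌈(3700−502)/554⌉·554 = 502 + 6×554 = 3826
Last selection ≤ 11711: 502 + ⌊(11711−502)/554⌋·554 = 502 + 20×554 = 11582
Count = 20 − 6 + 1 = 15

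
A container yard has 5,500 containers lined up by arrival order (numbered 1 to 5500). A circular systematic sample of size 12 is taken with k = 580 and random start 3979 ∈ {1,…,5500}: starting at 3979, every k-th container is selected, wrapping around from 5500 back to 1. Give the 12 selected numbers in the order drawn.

3979, 4559, 5139, 219, 799, 1379, 1959, 2539, 3119, 3699, 4279, 4859

Selection 1: 3979
Selection 2: 3979 + 580 = 4559
Selection 3: 4559 + 580 = 5139
Selection 4: 5139 + 580 = 5719 → 5719 − 5500 = 219
Selection 5: 219 + 580 = 799
Selection 6: 799 + 580 = 1379
Selection 7: 1379 + 580 = 1959
Selection 8: 1959 + 580 = 2539
Selection 9: 2539 + 580 = 3119
Selection 10: 3119 + 580 = 3699
Selection 11: 3699 + 580 = 4279
Selection 12: 4279 + 580 = 4859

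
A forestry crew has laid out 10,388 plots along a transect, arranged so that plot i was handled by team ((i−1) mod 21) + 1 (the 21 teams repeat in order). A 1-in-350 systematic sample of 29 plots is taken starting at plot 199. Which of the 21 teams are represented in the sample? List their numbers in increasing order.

3, 10, 17

Consecutive selections differ by k = 350, so their team numbers differ by 350 mod 21 = 14.
gcd(350, 21) = 7, so the sample visits 21/7 = 3 distinct residues mod 21.
Start 199 is team 10; the teams hit are 3, 10, 17.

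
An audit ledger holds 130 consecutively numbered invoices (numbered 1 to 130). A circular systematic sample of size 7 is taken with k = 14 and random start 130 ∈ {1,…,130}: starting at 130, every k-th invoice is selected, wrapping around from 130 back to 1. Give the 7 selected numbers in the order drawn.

Selection 1: 130
Selection 2: 130 + 14 = 144 → 144 − 130 = 14
Selection 3: 14 + 14 = 28
Selection 4: 28 + 14 = 42
Selection 5: 42 + 14 = 56
Selection 6: 56 + 14 = 70
Selection 7: 70 + 14 = 84

130, 14, 28, 42, 56, 70, 84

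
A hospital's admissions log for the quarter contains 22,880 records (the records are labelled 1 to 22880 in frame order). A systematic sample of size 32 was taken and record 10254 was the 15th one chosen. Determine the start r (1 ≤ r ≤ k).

244

k = 22880/32 = 715
r = 10254 − (15−1)×715 = 10254 − 10010 = 244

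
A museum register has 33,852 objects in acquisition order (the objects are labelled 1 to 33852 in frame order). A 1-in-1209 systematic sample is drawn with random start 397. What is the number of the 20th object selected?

k = 1209
20th selection = r + (20−1)·k = 397 + 19×1209 = 397 + 22971 = 23368

23368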